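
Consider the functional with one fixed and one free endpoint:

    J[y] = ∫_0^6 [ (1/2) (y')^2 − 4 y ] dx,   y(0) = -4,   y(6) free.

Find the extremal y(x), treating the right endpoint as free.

The Lagrangian L = (1/2) (y')^2 − 4 y gives
    ∂L/∂y = −4,   ∂L/∂y' = y'.
Euler-Lagrange: d/dx(y') − (−4) = 0, i.e. y'' + 4 = 0, so
    y(x) = −(4/2) x^2 + C1 x + C2.
Fixed left endpoint y(0) = -4 ⇒ C2 = -4.
The right endpoint x = 6 is free, so the natural (transversality) condition is ∂L/∂y' |_{x=6} = 0, i.e. y'(6) = 0.
Compute y'(x) = −4 x + C1, so y'(6) = −24 + C1 = 0 ⇒ C1 = 24.
Therefore the extremal is
    y(x) = −2 x^2 + 24 x − 4.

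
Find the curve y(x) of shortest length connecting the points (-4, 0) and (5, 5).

Arc-length functional: J[y] = ∫ sqrt(1 + (y')^2) dx.
Lagrangian L = sqrt(1 + (y')^2) has no explicit y dependence, so ∂L/∂y = 0 and the Euler-Lagrange equation gives
    d/dx( y' / sqrt(1 + (y')^2) ) = 0  ⇒  y' / sqrt(1 + (y')^2) = const.
Hence y' is constant, so y(x) is affine.
Fitting the endpoints (-4, 0) and (5, 5):
    slope m = (5 − 0) / (5 − (-4)) = 5/9,
    intercept c = 0 − m·(-4) = 20/9.
Extremal: y(x) = (5/9) x + 20/9.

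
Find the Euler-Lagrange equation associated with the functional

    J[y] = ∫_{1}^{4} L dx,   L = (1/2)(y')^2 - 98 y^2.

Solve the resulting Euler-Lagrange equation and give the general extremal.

The Lagrangian is L = (1/2)(y')^2 - 98 y^2.
∂L/∂y = -196y.
∂L/∂y' = y'.
The Euler-Lagrange equation d/dx(∂L/∂y') − ∂L/∂y = 0 becomes:
    y'' + 196 y = 0
General solution: y(x) = A sin(14x) + B cos(14x), where A and B are arbitrary constants fixed by the endpoint conditions.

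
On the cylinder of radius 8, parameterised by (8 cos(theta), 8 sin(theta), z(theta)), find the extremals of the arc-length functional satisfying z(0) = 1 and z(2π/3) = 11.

Parameterise the cylinder of radius R = 8 as
    r(θ) = (8 cos θ, 8 sin θ, z(θ)).
The arc-length element is
    ds = sqrt(64 + (dz/dθ)^2) dθ,
so the Lagrangian is L = sqrt(64 + z'^2).
L depends on z' only, not on z or θ, so ∂L/∂z = 0 and
    ∂L/∂z' = z' / sqrt(64 + z'^2).
The Euler-Lagrange equation gives
    d/dθ( z' / sqrt(64 + z'^2) ) = 0,
so z' is constant. Integrating once:
    z(θ) = a θ + b,
a helix on the cylinder (a straight line when the cylinder is unrolled). The constants a, b are determined by the endpoint conditions.
With endpoint conditions z(0) = 1 and z(2π/3) = 11: from z(0) = b we get b = 1, and a·2π/3 + 1 = 11 gives a = 15/π, so
    z(θ) = (15/π) θ + 1.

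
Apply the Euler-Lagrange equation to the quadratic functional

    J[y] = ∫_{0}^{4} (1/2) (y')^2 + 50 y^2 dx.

The Lagrangian is L = (1/2) (y')^2 + 50 y^2.
Compute ∂L/∂y = 100y, ∂L/∂y' = y'.
The Euler-Lagrange equation d/dx(∂L/∂y') − ∂L/∂y = 0 reduces to
    y'' − 100 y = 0.
Its general solution is
    y(x) = A e^(10x) + B e^(−10x),
with A, B fixed by the endpoint conditions.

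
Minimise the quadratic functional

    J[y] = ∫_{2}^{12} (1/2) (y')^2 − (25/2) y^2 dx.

The Lagrangian is L = (1/2) (y')^2 − (25/2) y^2.
Compute ∂L/∂y = -25y, ∂L/∂y' = y'.
The Euler-Lagrange equation d/dx(∂L/∂y') − ∂L/∂y = 0 reduces to
    y'' + 25 y = 0.
Its general solution is
    y(x) = A sin(5x) + B cos(5x),
with A, B fixed by the endpoint conditions.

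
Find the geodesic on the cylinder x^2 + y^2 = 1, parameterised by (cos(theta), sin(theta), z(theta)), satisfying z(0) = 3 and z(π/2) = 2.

Parameterise the cylinder of radius R = 1 as
    r(θ) = (cos θ, sin θ, z(θ)).
The arc-length element is
    ds = sqrt(1 + (dz/dθ)^2) dθ,
so the Lagrangian is L = sqrt(1 + z'^2).
L depends on z' only, not on z or θ, so ∂L/∂z = 0 and
    ∂L/∂z' = z' / sqrt(1 + z'^2).
The Euler-Lagrange equation gives
    d/dθ( z' / sqrt(1 + z'^2) ) = 0,
so z' is constant. Integrating once:
    z(θ) = a θ + b,
a helix on the cylinder (a straight line when the cylinder is unrolled). The constants a, b are determined by the endpoint conditions.
With endpoint conditions z(0) = 3 and z(π/2) = 2: from z(0) = b we get b = 3, and a·π/2 + 3 = 2 gives a = -2/π, so
    z(θ) = (-2/π) θ + 3.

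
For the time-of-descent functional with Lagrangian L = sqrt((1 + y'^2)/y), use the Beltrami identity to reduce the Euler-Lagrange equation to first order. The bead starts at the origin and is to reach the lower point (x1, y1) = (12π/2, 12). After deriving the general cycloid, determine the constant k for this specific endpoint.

The Lagrangian L = sqrt((1 + y'^2) / y) has no explicit x dependence, so the Beltrami identity applies:
    L − y' ∂L/∂y' = C.
Compute ∂L/∂y' = y' / sqrt(y (1 + y'^2)).
Substitute:
    sqrt((1 + y'^2)/y) − y'·y' / sqrt(y (1 + y'^2))
    = (1 + y'^2) / sqrt(y (1 + y'^2)) − y'^2 / sqrt(y (1 + y'^2))
    = 1 / sqrt(y (1 + y'^2)) = C.
Squaring and rearranging gives the first integral
    y (1 + y'^2) = 1/C^2 =: k   (constant).
Solving this first-order ODE by the substitution
    y = (k/2)(1 − cos θ)
yields the cycloid parameterisation
    x(θ) = (k/2)(θ − sin θ),   y(θ) = (k/2)(1 − cos θ).
The constant k is fixed by the endpoint condition.
Now fit the given lower endpoint (x1, y1) = (12π/2, 12). At the bottom of the first arch (θ = π), the parametric equations give
    y(π) = (k/2)(1 − cos π) = k,
    x(π) = (k/2)(π − sin π) = kπ/2.
Matching y(π) = 12 gives k = 12, consistent with x(π) = 12π/2. Therefore the specific cycloid is
    x(θ) = (12/2)(θ − sin θ),   y(θ) = (12/2)(1 − cos θ).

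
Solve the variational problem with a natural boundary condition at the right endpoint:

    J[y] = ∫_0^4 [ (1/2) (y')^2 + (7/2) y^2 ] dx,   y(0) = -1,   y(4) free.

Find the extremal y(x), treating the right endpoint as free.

The Lagrangian L = (1/2) (y')^2 + (7/2) y^2 gives
    ∂L/∂y = 7 y,   ∂L/∂y' = y'.
Euler-Lagrange: y'' − 7 y = 0.
With k = sqrt(7), the general solution is
    y(x) = A cosh(sqrt(7) x) + B sinh(sqrt(7) x).
Fixed left endpoint y(0) = -1 ⇒ A = -1.
The right endpoint x = 4 is free, so the natural (transversality) condition is ∂L/∂y' |_{x=4} = 0, i.e. y'(4) = 0.
Compute y'(x) = A k sinh(k x) + B k cosh(k x), so
    y'(4) = A k sinh(k·4) + B k cosh(k·4) = 0
    ⇒ B = −A tanh(k·4) = tanh(sqrt(7)·4).
Therefore the extremal is
    y(x) = −cosh(sqrt(7) x) + tanh(sqrt(7)·4) sinh(sqrt(7) x).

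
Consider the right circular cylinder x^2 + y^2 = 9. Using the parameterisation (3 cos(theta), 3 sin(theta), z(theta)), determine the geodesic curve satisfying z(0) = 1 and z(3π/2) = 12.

Parameterise the cylinder of radius R = 3 as
    r(θ) = (3 cos θ, 3 sin θ, z(θ)).
The arc-length element is
    ds = sqrt(9 + (dz/dθ)^2) dθ,
so the Lagrangian is L = sqrt(9 + z'^2).
L depends on z' only, not on z or θ, so ∂L/∂z = 0 and
    ∂L/∂z' = z' / sqrt(9 + z'^2).
The Euler-Lagrange equation gives
    d/dθ( z' / sqrt(9 + z'^2) ) = 0,
so z' is constant. Integrating once:
    z(θ) = a θ + b,
a helix on the cylinder (a straight line when the cylinder is unrolled). The constants a, b are determined by the endpoint conditions.
With endpoint conditions z(0) = 1 and z(3π/2) = 12: from z(0) = b we get b = 1, and a·3π/2 + 1 = 12 gives a = 22/(3π), so
    z(θ) = (22/(3π)) θ + 1.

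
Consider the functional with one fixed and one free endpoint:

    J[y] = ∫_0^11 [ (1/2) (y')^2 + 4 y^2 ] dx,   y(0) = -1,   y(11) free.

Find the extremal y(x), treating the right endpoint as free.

The Lagrangian L = (1/2) (y')^2 + 4 y^2 gives
    ∂L/∂y = 8 y,   ∂L/∂y' = y'.
Euler-Lagrange: y'' − 8 y = 0.
With k = sqrt(8), the general solution is
    y(x) = A cosh(sqrt(8) x) + B sinh(sqrt(8) x).
Fixed left endpoint y(0) = -1 ⇒ A = -1.
The right endpoint x = 11 is free, so the natural (transversality) condition is ∂L/∂y' |_{x=11} = 0, i.e. y'(11) = 0.
Compute y'(x) = A k sinh(k x) + B k cosh(k x), so
    y'(11) = A k sinh(k·11) + B k cosh(k·11) = 0
    ⇒ B = −A tanh(k·11) = tanh(sqrt(8)·11).
Therefore the extremal is
    y(x) = −cosh(sqrt(8) x) + tanh(sqrt(8)·11) sinh(sqrt(8) x).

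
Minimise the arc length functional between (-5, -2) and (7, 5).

Arc-length functional: J[y] = ∫ sqrt(1 + (y')^2) dx.
Lagrangian L = sqrt(1 + (y')^2) has no explicit y dependence, so ∂L/∂y = 0 and the Euler-Lagrange equation gives
    d/dx( y' / sqrt(1 + (y')^2) ) = 0  ⇒  y' / sqrt(1 + (y')^2) = const.
Hence y' is constant, so y(x) is affine.
Fitting the endpoints (-5, -2) and (7, 5):
    slope m = (5 − (-2)) / (7 − (-5)) = 7/12,
    intercept c = (-2) − m·(-5) = 11/12.
Extremal: y(x) = (7/12) x + 11/12.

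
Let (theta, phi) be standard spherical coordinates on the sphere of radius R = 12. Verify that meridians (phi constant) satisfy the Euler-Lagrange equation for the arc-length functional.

On the sphere of radius R = 12 with spherical coordinates (θ, φ), the induced metric is
    ds^2 = 144(dθ^2 + sin^2(θ) dφ^2).
Using θ as the parameter, the arc-length functional becomes
    J[φ] = ∫ 12 sqrt(1 + sin^2(θ) (dφ/dθ)^2) dθ.
So L = 12 sqrt(1 + sin^2(θ) φ'^2). Compute
    ∂L/∂φ = 0  (L has no explicit φ dependence),
    ∂L/∂φ' = 12 sin^2(θ) φ' / sqrt(1 + sin^2(θ) φ'^2).
For the candidate φ(θ) = c (constant), φ' = 0, so ∂L/∂φ' evaluated along the candidate vanishes, and ∂L/∂φ is identically zero. Hence
    d/dθ(∂L/∂φ') − ∂L/∂φ = 0
is satisfied. Therefore meridians φ = const are extremals of arc length — they are geodesics on the sphere.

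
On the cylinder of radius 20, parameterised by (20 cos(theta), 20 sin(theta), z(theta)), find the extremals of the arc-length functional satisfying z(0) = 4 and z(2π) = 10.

Parameterise the cylinder of radius R = 20 as
    r(θ) = (20 cos θ, 20 sin θ, z(θ)).
The arc-length element is
    ds = sqrt(400 + (dz/dθ)^2) dθ,
so the Lagrangian is L = sqrt(400 + z'^2).
L depends on z' only, not on z or θ, so ∂L/∂z = 0 and
    ∂L/∂z' = z' / sqrt(400 + z'^2).
The Euler-Lagrange equation gives
    d/dθ( z' / sqrt(400 + z'^2) ) = 0,
so z' is constant. Integrating once:
    z(θ) = a θ + b,
a helix on the cylinder (a straight line when the cylinder is unrolled). The constants a, b are determined by the endpoint conditions.
With endpoint conditions z(0) = 4 and z(2π) = 10: from z(0) = b we get b = 4, and a·2π + 4 = 10 gives a = 3/π, so
    z(θ) = (3/π) θ + 4.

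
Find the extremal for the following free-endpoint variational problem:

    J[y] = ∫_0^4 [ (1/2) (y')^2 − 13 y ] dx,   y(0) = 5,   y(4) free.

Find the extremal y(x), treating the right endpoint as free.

The Lagrangian L = (1/2) (y')^2 − 13 y gives
    ∂L/∂y = −13,   ∂L/∂y' = y'.
Euler-Lagrange: d/dx(y') − (−13) = 0, i.e. y'' + 13 = 0, so
    y(x) = −(13/2) x^2 + C1 x + C2.
Fixed left endpoint y(0) = 5 ⇒ C2 = 5.
The right endpoint x = 4 is free, so the natural (transversality) condition is ∂L/∂y' |_{x=4} = 0, i.e. y'(4) = 0.
Compute y'(x) = −13 x + C1, so y'(4) = −52 + C1 = 0 ⇒ C1 = 52.
Therefore the extremal is
    y(x) = −(13/2) x^2 + 52 x + 5.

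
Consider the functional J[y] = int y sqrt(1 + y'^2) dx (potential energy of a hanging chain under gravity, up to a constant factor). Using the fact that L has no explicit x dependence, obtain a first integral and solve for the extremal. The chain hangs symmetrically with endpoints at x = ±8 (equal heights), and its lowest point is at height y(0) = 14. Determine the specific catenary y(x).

The Lagrangian L(y, y') = y sqrt(1 + y'^2) has no explicit x dependence, so the Beltrami identity applies:
    L − y' ∂L/∂y' = C.
Compute ∂L/∂y' = y · y' / sqrt(1 + y'^2). Then
    L − y' ∂L/∂y'
    = y sqrt(1 + y'^2) − y · y'^2 / sqrt(1 + y'^2)
    = y (1 + y'^2 − y'^2) / sqrt(1 + y'^2)
    = y / sqrt(1 + y'^2) = C.
Squaring gives y^2 = C^2 (1 + y'^2), i.e.
    y'^2 = y^2 / C^2 − 1.
Separating variables,
    dy / sqrt(y^2 − C^2) = dx / C,
and integrating gives arccosh(y / C) = (x − a)/C, so
    y(x) = C cosh((x − a)/C),
the catenary. The constants C and a are fixed by the two endpoint conditions (and, for the hanging-chain problem, the length constraint selects C).
Now fit the given data. The endpoints x = ±8 are symmetric at equal height, so the catenary is even about its minimum: a = 0 and y(x) = C cosh(x/C). The lowest point is y(0) = C cosh(0) = C, and we are told y(0) = 14, so C = 14. Therefore
    y(x) = 14 cosh(x/14),
and at the endpoints
    y(±8) = 14 cosh(8/14).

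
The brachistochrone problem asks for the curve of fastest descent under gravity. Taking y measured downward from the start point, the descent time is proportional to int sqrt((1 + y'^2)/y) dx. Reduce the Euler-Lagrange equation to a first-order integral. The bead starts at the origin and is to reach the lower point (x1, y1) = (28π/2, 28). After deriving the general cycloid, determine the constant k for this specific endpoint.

The Lagrangian L = sqrt((1 + y'^2) / y) has no explicit x dependence, so the Beltrami identity applies:
    L − y' ∂L/∂y' = C.
Compute ∂L/∂y' = y' / sqrt(y (1 + y'^2)).
Substitute:
    sqrt((1 + y'^2)/y) − y'·y' / sqrt(y (1 + y'^2))
    = (1 + y'^2) / sqrt(y (1 + y'^2)) − y'^2 / sqrt(y (1 + y'^2))
    = 1 / sqrt(y (1 + y'^2)) = C.
Squaring and rearranging gives the first integral
    y (1 + y'^2) = 1/C^2 =: k   (constant).
Solving this first-order ODE by the substitution
    y = (k/2)(1 − cos θ)
yields the cycloid parameterisation
    x(θ) = (k/2)(θ − sin θ),   y(θ) = (k/2)(1 − cos θ).
The constant k is fixed by the endpoint condition.
Now fit the given lower endpoint (x1, y1) = (28π/2, 28). At the bottom of the first arch (θ = π), the parametric equations give
    y(π) = (k/2)(1 − cos π) = k,
    x(π) = (k/2)(π − sin π) = kπ/2.
Matching y(π) = 28 gives k = 28, consistent with x(π) = 28π/2. Therefore the specific cycloid is
    x(θ) = (28/2)(θ − sin θ),   y(θ) = (28/2)(1 − cos θ).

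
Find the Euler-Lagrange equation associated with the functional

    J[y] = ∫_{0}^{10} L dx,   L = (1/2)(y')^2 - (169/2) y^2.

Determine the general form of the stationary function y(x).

The Lagrangian is L = (1/2)(y')^2 - (169/2) y^2.
∂L/∂y = -169y.
∂L/∂y' = y'.
The Euler-Lagrange equation d/dx(∂L/∂y') − ∂L/∂y = 0 becomes:
    y'' + 169 y = 0
General solution: y(x) = A sin(13x) + B cos(13x), where A and B are arbitrary constants fixed by the endpoint conditions.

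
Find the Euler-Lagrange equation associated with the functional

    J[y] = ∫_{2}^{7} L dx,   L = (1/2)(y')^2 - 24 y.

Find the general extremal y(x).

The Lagrangian is L = (1/2)(y')^2 - 24 y.
∂L/∂y = -24.
∂L/∂y' = y'.
The Euler-Lagrange equation d/dx(∂L/∂y') − ∂L/∂y = 0 becomes:
    y'' + 24 = 0
General solution: y(x) = -12 x^2 + A x + B, where A and B are arbitrary constants fixed by the endpoint conditions.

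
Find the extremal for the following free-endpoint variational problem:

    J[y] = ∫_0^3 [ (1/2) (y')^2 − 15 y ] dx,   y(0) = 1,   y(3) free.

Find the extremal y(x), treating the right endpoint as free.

The Lagrangian L = (1/2) (y')^2 − 15 y gives
    ∂L/∂y = −15,   ∂L/∂y' = y'.
Euler-Lagrange: d/dx(y') − (−15) = 0, i.e. y'' + 15 = 0, so
    y(x) = −(15/2) x^2 + C1 x + C2.
Fixed left endpoint y(0) = 1 ⇒ C2 = 1.
The right endpoint x = 3 is free, so the natural (transversality) condition is ∂L/∂y' |_{x=3} = 0, i.e. y'(3) = 0.
Compute y'(x) = −15 x + C1, so y'(3) = −45 + C1 = 0 ⇒ C1 = 45.
Therefore the extremal is
    y(x) = −(15/2) x^2 + 45 x + 1.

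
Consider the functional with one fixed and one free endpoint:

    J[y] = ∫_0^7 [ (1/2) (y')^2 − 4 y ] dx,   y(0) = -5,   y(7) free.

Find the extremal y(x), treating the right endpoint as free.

The Lagrangian L = (1/2) (y')^2 − 4 y gives
    ∂L/∂y = −4,   ∂L/∂y' = y'.
Euler-Lagrange: d/dx(y') − (−4) = 0, i.e. y'' + 4 = 0, so
    y(x) = −(4/2) x^2 + C1 x + C2.
Fixed left endpoint y(0) = -5 ⇒ C2 = -5.
The right endpoint x = 7 is free, so the natural (transversality) condition is ∂L/∂y' |_{x=7} = 0, i.e. y'(7) = 0.
Compute y'(x) = −4 x + C1, so y'(7) = −28 + C1 = 0 ⇒ C1 = 28.
Therefore the extremal is
    y(x) = −2 x^2 + 28 x − 5.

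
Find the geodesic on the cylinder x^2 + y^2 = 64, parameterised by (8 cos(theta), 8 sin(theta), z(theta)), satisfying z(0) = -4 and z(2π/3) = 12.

Parameterise the cylinder of radius R = 8 as
    r(θ) = (8 cos θ, 8 sin θ, z(θ)).
The arc-length element is
    ds = sqrt(64 + (dz/dθ)^2) dθ,
so the Lagrangian is L = sqrt(64 + z'^2).
L depends on z' only, not on z or θ, so ∂L/∂z = 0 and
    ∂L/∂z' = z' / sqrt(64 + z'^2).
The Euler-Lagrange equation gives
    d/dθ( z' / sqrt(64 + z'^2) ) = 0,
so z' is constant. Integrating once:
    z(θ) = a θ + b,
a helix on the cylinder (a straight line when the cylinder is unrolled). The constants a, b are determined by the endpoint conditions.
With endpoint conditions z(0) = -4 and z(2π/3) = 12: from z(0) = b we get b = -4, and a·2π/3 + -4 = 12 gives a = 24/π, so
    z(θ) = (24/π) θ − 4.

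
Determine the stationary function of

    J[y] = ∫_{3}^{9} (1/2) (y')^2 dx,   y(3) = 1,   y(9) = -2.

The Lagrangian is L = (1/2) (y')^2.
Compute ∂L/∂y = 0, ∂L/∂y' = y'.
The Euler-Lagrange equation d/dx(∂L/∂y') − ∂L/∂y = 0 reduces to
    y'' = 0.
Its general solution is
    y(x) = A x + B,
with A, B fixed by the endpoint conditions.
Applying the endpoint conditions y(3) = 1 and y(9) = -2: solve A·3 + B = 1 and A·9 + B = -2. Subtracting gives A(9 − 3) = -2 − 1, so A = -1/2, and B = 1 − A·3 = 5/2. Therefore
    y(x) = (-1/2) x + 5/2.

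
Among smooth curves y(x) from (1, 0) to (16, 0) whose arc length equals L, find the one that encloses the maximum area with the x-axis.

Set up the augmented Lagrangian using a multiplier λ for the length constraint:
    F(y, y') = y − λ sqrt(1 + y'^2).
F has no explicit x dependence, so the Beltrami identity yields a first integral
    F − y' ∂F/∂y' = C.
Compute ∂F/∂y' = −λ y' / sqrt(1 + y'^2). Then
    y − λ sqrt(1 + y'^2) + λ y'^2 / sqrt(1 + y'^2) = C
    ⇒  y − λ / sqrt(1 + y'^2) = C.
Solving for y' and integrating gives
    (x − a)^2 + (y − b)^2 = λ^2,
a circular arc of radius λ. The constants a, b are determined by the endpoint conditions y(1) = y(16) = 0, and λ is fixed implicitly by the length constraint
    ∫_{1}^{16} sqrt(1 + y'^2) dx = L.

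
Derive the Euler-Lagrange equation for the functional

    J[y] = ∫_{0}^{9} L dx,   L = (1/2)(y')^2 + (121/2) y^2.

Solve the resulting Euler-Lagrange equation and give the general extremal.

The Lagrangian is L = (1/2)(y')^2 + (121/2) y^2.
∂L/∂y = 121y.
∂L/∂y' = y'.
The Euler-Lagrange equation d/dx(∂L/∂y') − ∂L/∂y = 0 becomes:
    y'' - 121 y = 0
General solution: y(x) = A e^(11x) + B e^(-11x), where A and B are arbitrary constants fixed by the endpoint conditions.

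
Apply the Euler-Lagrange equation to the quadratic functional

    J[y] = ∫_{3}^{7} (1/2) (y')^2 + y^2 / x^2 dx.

The Lagrangian is L = (1/2) (y')^2 + y^2 / x^2.
Compute ∂L/∂y = 2y/x^2, ∂L/∂y' = y'.
The Euler-Lagrange equation d/dx(∂L/∂y') − ∂L/∂y = 0 reduces to
    y'' − 2/x^2 · y = 0  (x > 0).
Its general solution is
    y(x) = A x^2 + B / x,
with A, B fixed by the endpoint conditions.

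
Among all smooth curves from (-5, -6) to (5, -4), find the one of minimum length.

Arc-length functional: J[y] = ∫ sqrt(1 + (y')^2) dx.
Lagrangian L = sqrt(1 + (y')^2) has no explicit y dependence, so ∂L/∂y = 0 and the Euler-Lagrange equation gives
    d/dx( y' / sqrt(1 + (y')^2) ) = 0  ⇒  y' / sqrt(1 + (y')^2) = const.
Hence y' is constant, so y(x) is affine.
Fitting the endpoints (-5, -6) and (5, -4):
    slope m = ((-4) − (-6)) / (5 − (-5)) = 1/5,
    intercept c = (-6) − m·(-5) = -5.
Extremal: y(x) = (1/5) x - 5.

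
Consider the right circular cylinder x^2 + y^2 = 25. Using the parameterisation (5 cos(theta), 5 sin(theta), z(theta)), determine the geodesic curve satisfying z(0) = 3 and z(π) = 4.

Parameterise the cylinder of radius R = 5 as
    r(θ) = (5 cos θ, 5 sin θ, z(θ)).
The arc-length element is
    ds = sqrt(25 + (dz/dθ)^2) dθ,
so the Lagrangian is L = sqrt(25 + z'^2).
L depends on z' only, not on z or θ, so ∂L/∂z = 0 and
    ∂L/∂z' = z' / sqrt(25 + z'^2).
The Euler-Lagrange equation gives
    d/dθ( z' / sqrt(25 + z'^2) ) = 0,
so z' is constant. Integrating once:
    z(θ) = a θ + b,
a helix on the cylinder (a straight line when the cylinder is unrolled). The constants a, b are determined by the endpoint conditions.
With endpoint conditions z(0) = 3 and z(π) = 4: from z(0) = b we get b = 3, and a·π + 3 = 4 gives a = 1/π, so
    z(θ) = (1/π) θ + 3.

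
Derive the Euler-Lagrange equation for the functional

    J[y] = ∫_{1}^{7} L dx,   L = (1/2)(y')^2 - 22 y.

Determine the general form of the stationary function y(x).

The Lagrangian is L = (1/2)(y')^2 - 22 y.
∂L/∂y = -22.
∂L/∂y' = y'.
The Euler-Lagrange equation d/dx(∂L/∂y') − ∂L/∂y = 0 becomes:
    y'' + 22 = 0
General solution: y(x) = -11 x^2 + A x + B, where A and B are arbitrary constants fixed by the endpoint conditions.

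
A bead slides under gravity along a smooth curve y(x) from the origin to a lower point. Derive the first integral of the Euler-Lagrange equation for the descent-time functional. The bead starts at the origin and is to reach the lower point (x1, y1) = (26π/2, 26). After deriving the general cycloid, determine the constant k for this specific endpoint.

The Lagrangian L = sqrt((1 + y'^2) / y) has no explicit x dependence, so the Beltrami identity applies:
    L − y' ∂L/∂y' = C.
Compute ∂L/∂y' = y' / sqrt(y (1 + y'^2)).
Substitute:
    sqrt((1 + y'^2)/y) − y'·y' / sqrt(y (1 + y'^2))
    = (1 + y'^2) / sqrt(y (1 + y'^2)) − y'^2 / sqrt(y (1 + y'^2))
    = 1 / sqrt(y (1 + y'^2)) = C.
Squaring and rearranging gives the first integral
    y (1 + y'^2) = 1/C^2 =: k   (constant).
Solving this first-order ODE by the substitution
    y = (k/2)(1 − cos θ)
yields the cycloid parameterisation
    x(θ) = (k/2)(θ − sin θ),   y(θ) = (k/2)(1 − cos θ).
The constant k is fixed by the endpoint condition.
Now fit the given lower endpoint (x1, y1) = (26π/2, 26). At the bottom of the first arch (θ = π), the parametric equations give
    y(π) = (k/2)(1 − cos π) = k,
    x(π) = (k/2)(π − sin π) = kπ/2.
Matching y(π) = 26 gives k = 26, consistent with x(π) = 26π/2. Therefore the specific cycloid is
    x(θ) = (26/2)(θ − sin θ),   y(θ) = (26/2)(1 − cos θ).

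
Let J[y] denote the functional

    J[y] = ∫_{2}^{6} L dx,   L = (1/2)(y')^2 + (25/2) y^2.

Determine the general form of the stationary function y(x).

The Lagrangian is L = (1/2)(y')^2 + (25/2) y^2.
∂L/∂y = 25y.
∂L/∂y' = y'.
The Euler-Lagrange equation d/dx(∂L/∂y') − ∂L/∂y = 0 becomes:
    y'' - 25 y = 0
General solution: y(x) = A e^(5x) + B e^(-5x), where A and B are arbitrary constants fixed by the endpoint conditions.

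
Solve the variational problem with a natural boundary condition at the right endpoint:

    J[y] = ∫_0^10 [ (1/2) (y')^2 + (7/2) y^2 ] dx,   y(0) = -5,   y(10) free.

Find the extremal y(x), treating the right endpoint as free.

The Lagrangian L = (1/2) (y')^2 + (7/2) y^2 gives
    ∂L/∂y = 7 y,   ∂L/∂y' = y'.
Euler-Lagrange: y'' − 7 y = 0.
With k = sqrt(7), the general solution is
    y(x) = A cosh(sqrt(7) x) + B sinh(sqrt(7) x).
Fixed left endpoint y(0) = -5 ⇒ A = -5.
The right endpoint x = 10 is free, so the natural (transversality) condition is ∂L/∂y' |_{x=10} = 0, i.e. y'(10) = 0.
Compute y'(x) = A k sinh(k x) + B k cosh(k x), so
    y'(10) = A k sinh(k·10) + B k cosh(k·10) = 0
    ⇒ B = −A tanh(k·10) = 5 tanh(sqrt(7)·10).
Therefore the extremal is
    y(x) = −5 cosh(sqrt(7) x) + 5 tanh(sqrt(7)·10) sinh(sqrt(7) x).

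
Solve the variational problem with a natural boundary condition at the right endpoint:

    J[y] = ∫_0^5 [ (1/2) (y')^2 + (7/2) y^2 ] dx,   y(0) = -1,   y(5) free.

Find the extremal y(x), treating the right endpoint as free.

The Lagrangian L = (1/2) (y')^2 + (7/2) y^2 gives
    ∂L/∂y = 7 y,   ∂L/∂y' = y'.
Euler-Lagrange: y'' − 7 y = 0.
With k = sqrt(7), the general solution is
    y(x) = A cosh(sqrt(7) x) + B sinh(sqrt(7) x).
Fixed left endpoint y(0) = -1 ⇒ A = -1.
The right endpoint x = 5 is free, so the natural (transversality) condition is ∂L/∂y' |_{x=5} = 0, i.e. y'(5) = 0.
Compute y'(x) = A k sinh(k x) + B k cosh(k x), so
    y'(5) = A k sinh(k·5) + B k cosh(k·5) = 0
    ⇒ B = −A tanh(k·5) = tanh(sqrt(7)·5).
Therefore the extremal is
    y(x) = −cosh(sqrt(7) x) + tanh(sqrt(7)·5) sinh(sqrt(7) x).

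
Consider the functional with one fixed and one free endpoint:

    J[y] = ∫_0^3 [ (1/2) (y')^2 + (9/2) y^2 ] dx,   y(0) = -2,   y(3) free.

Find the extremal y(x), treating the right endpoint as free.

The Lagrangian L = (1/2) (y')^2 + (9/2) y^2 gives
    ∂L/∂y = 9 y,   ∂L/∂y' = y'.
Euler-Lagrange: y'' − 9 y = 0.
With k = 3, the general solution is
    y(x) = A cosh(3 x) + B sinh(3 x).
Fixed left endpoint y(0) = -2 ⇒ A = -2.
The right endpoint x = 3 is free, so the natural (transversality) condition is ∂L/∂y' |_{x=3} = 0, i.e. y'(3) = 0.
Compute y'(x) = A k sinh(k x) + B k cosh(k x), so
    y'(3) = A k sinh(k·3) + B k cosh(k·3) = 0
    ⇒ B = −A tanh(k·3) = 2 tanh(3·3).
Therefore the extremal is
    y(x) = −2 cosh(3 x) + 2 tanh(3·3) sinh(3 x).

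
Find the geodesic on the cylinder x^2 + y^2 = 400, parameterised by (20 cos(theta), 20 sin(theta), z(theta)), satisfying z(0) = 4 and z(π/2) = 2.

Parameterise the cylinder of radius R = 20 as
    r(θ) = (20 cos θ, 20 sin θ, z(θ)).
The arc-length element is
    ds = sqrt(400 + (dz/dθ)^2) dθ,
so the Lagrangian is L = sqrt(400 + z'^2).
L depends on z' only, not on z or θ, so ∂L/∂z = 0 and
    ∂L/∂z' = z' / sqrt(400 + z'^2).
The Euler-Lagrange equation gives
    d/dθ( z' / sqrt(400 + z'^2) ) = 0,
so z' is constant. Integrating once:
    z(θ) = a θ + b,
a helix on the cylinder (a straight line when the cylinder is unrolled). The constants a, b are determined by the endpoint conditions.
With endpoint conditions z(0) = 4 and z(π/2) = 2: from z(0) = b we get b = 4, and a·π/2 + 4 = 2 gives a = -4/π, so
    z(θ) = (-4/π) θ + 4.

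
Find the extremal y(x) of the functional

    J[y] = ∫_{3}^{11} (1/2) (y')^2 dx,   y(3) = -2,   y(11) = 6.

The Lagrangian is L = (1/2) (y')^2.
Compute ∂L/∂y = 0, ∂L/∂y' = y'.
The Euler-Lagrange equation d/dx(∂L/∂y') − ∂L/∂y = 0 reduces to
    y'' = 0.
Its general solution is
    y(x) = A x + B,
with A, B fixed by the endpoint conditions.
Applying the endpoint conditions y(3) = -2 and y(11) = 6: solve A·3 + B = -2 and A·11 + B = 6. Subtracting gives A(11 − 3) = 6 − -2, so A = 1, and B = -2 − A·3 = -5. Therefore
    y(x) = x - 5.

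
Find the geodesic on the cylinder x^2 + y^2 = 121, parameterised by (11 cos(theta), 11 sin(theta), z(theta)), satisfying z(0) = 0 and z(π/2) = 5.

Parameterise the cylinder of radius R = 11 as
    r(θ) = (11 cos θ, 11 sin θ, z(θ)).
The arc-length element is
    ds = sqrt(121 + (dz/dθ)^2) dθ,
so the Lagrangian is L = sqrt(121 + z'^2).
L depends on z' only, not on z or θ, so ∂L/∂z = 0 and
    ∂L/∂z' = z' / sqrt(121 + z'^2).
The Euler-Lagrange equation gives
    d/dθ( z' / sqrt(121 + z'^2) ) = 0,
so z' is constant. Integrating once:
    z(θ) = a θ + b,
a helix on the cylinder (a straight line when the cylinder is unrolled). The constants a, b are determined by the endpoint conditions.
With endpoint conditions z(0) = 0 and z(π/2) = 5: from z(0) = b we get b = 0, and a·π/2 + 0 = 5 gives a = 10/π, so
    z(θ) = (10/π) θ.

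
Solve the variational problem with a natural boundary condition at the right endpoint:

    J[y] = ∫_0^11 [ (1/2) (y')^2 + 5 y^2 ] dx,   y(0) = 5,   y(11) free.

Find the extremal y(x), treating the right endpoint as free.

The Lagrangian L = (1/2) (y')^2 + 5 y^2 gives
    ∂L/∂y = 10 y,   ∂L/∂y' = y'.
Euler-Lagrange: y'' − 10 y = 0.
With k = sqrt(10), the general solution is
    y(x) = A cosh(sqrt(10) x) + B sinh(sqrt(10) x).
Fixed left endpoint y(0) = 5 ⇒ A = 5.
The right endpoint x = 11 is free, so the natural (transversality) condition is ∂L/∂y' |_{x=11} = 0, i.e. y'(11) = 0.
Compute y'(x) = A k sinh(k x) + B k cosh(k x), so
    y'(11) = A k sinh(k·11) + B k cosh(k·11) = 0
    ⇒ B = −A tanh(k·11) = − 5 tanh(sqrt(10)·11).
Therefore the extremal is
    y(x) = 5 cosh(sqrt(10) x) − 5 tanh(sqrt(10)·11) sinh(sqrt(10) x).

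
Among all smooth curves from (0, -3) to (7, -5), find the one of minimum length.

Arc-length functional: J[y] = ∫ sqrt(1 + (y')^2) dx.
Lagrangian L = sqrt(1 + (y')^2) has no explicit y dependence, so ∂L/∂y = 0 and the Euler-Lagrange equation gives
    d/dx( y' / sqrt(1 + (y')^2) ) = 0  ⇒  y' / sqrt(1 + (y')^2) = const.
Hence y' is constant, so y(x) is affine.
Fitting the endpoints (0, -3) and (7, -5):
    slope m = ((-5) − (-3)) / (7 − 0) = -2/7,
    intercept c = (-3) − m·0 = -3.
Extremal: y(x) = (-2/7) x - 3.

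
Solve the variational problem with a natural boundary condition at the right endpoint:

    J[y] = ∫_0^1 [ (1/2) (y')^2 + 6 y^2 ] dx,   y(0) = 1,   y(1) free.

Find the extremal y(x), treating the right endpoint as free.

The Lagrangian L = (1/2) (y')^2 + 6 y^2 gives
    ∂L/∂y = 12 y,   ∂L/∂y' = y'.
Euler-Lagrange: y'' − 12 y = 0.
With k = sqrt(12), the general solution is
    y(x) = A cosh(sqrt(12) x) + B sinh(sqrt(12) x).
Fixed left endpoint y(0) = 1 ⇒ A = 1.
The right endpoint x = 1 is free, so the natural (transversality) condition is ∂L/∂y' |_{x=1} = 0, i.e. y'(1) = 0.
Compute y'(x) = A k sinh(k x) + B k cosh(k x), so
    y'(1) = A k sinh(k·1) + B k cosh(k·1) = 0
    ⇒ B = −A tanh(k·1) = − tanh(sqrt(12)·1).
Therefore the extremal is
    y(x) = cosh(sqrt(12) x) − tanh(sqrt(12)·1) sinh(sqrt(12) x).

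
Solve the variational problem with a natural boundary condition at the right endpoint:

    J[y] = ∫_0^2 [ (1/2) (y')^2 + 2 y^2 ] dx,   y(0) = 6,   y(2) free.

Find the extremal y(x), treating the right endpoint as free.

The Lagrangian L = (1/2) (y')^2 + 2 y^2 gives
    ∂L/∂y = 4 y,   ∂L/∂y' = y'.
Euler-Lagrange: y'' − 4 y = 0.
With k = 2, the general solution is
    y(x) = A cosh(2 x) + B sinh(2 x).
Fixed left endpoint y(0) = 6 ⇒ A = 6.
The right endpoint x = 2 is free, so the natural (transversality) condition is ∂L/∂y' |_{x=2} = 0, i.e. y'(2) = 0.
Compute y'(x) = A k sinh(k x) + B k cosh(k x), so
    y'(2) = A k sinh(k·2) + B k cosh(k·2) = 0
    ⇒ B = −A tanh(k·2) = − 6 tanh(2·2).
Therefore the extremal is
    y(x) = 6 cosh(2 x) − 6 tanh(2·2) sinh(2 x).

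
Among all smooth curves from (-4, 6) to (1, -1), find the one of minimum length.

Arc-length functional: J[y] = ∫ sqrt(1 + (y')^2) dx.
Lagrangian L = sqrt(1 + (y')^2) has no explicit y dependence, so ∂L/∂y = 0 and the Euler-Lagrange equation gives
    d/dx( y' / sqrt(1 + (y')^2) ) = 0  ⇒  y' / sqrt(1 + (y')^2) = const.
Hence y' is constant, so y(x) is affine.
Fitting the endpoints (-4, 6) and (1, -1):
    slope m = ((-1) − 6) / (1 − (-4)) = -7/5,
    intercept c = 6 − m·(-4) = 2/5.
Extremal: y(x) = (-7/5) x + 2/5.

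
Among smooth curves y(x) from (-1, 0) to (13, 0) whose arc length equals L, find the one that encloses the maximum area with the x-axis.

Set up the augmented Lagrangian using a multiplier λ for the length constraint:
    F(y, y') = y − λ sqrt(1 + y'^2).
F has no explicit x dependence, so the Beltrami identity yields a first integral
    F − y' ∂F/∂y' = C.
Compute ∂F/∂y' = −λ y' / sqrt(1 + y'^2). Then
    y − λ sqrt(1 + y'^2) + λ y'^2 / sqrt(1 + y'^2) = C
    ⇒  y − λ / sqrt(1 + y'^2) = C.
Solving for y' and integrating gives
    (x − a)^2 + (y − b)^2 = λ^2,
a circular arc of radius λ. The constants a, b are determined by the endpoint conditions y(-1) = y(13) = 0, and λ is fixed implicitly by the length constraint
    ∫_{-1}^{13} sqrt(1 + y'^2) dx = L.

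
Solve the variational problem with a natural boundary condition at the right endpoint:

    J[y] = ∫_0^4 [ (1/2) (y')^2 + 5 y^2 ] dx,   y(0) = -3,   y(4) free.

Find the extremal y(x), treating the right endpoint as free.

The Lagrangian L = (1/2) (y')^2 + 5 y^2 gives
    ∂L/∂y = 10 y,   ∂L/∂y' = y'.
Euler-Lagrange: y'' − 10 y = 0.
With k = sqrt(10), the general solution is
    y(x) = A cosh(sqrt(10) x) + B sinh(sqrt(10) x).
Fixed left endpoint y(0) = -3 ⇒ A = -3.
The right endpoint x = 4 is free, so the natural (transversality) condition is ∂L/∂y' |_{x=4} = 0, i.e. y'(4) = 0.
Compute y'(x) = A k sinh(k x) + B k cosh(k x), so
    y'(4) = A k sinh(k·4) + B k cosh(k·4) = 0
    ⇒ B = −A tanh(k·4) = 3 tanh(sqrt(10)·4).
Therefore the extremal is
    y(x) = −3 cosh(sqrt(10) x) + 3 tanh(sqrt(10)·4) sinh(sqrt(10) x).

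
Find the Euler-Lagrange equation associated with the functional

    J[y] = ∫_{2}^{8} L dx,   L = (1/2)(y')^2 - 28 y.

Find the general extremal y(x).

The Lagrangian is L = (1/2)(y')^2 - 28 y.
∂L/∂y = -28.
∂L/∂y' = y'.
The Euler-Lagrange equation d/dx(∂L/∂y') − ∂L/∂y = 0 becomes:
    y'' + 28 = 0
General solution: y(x) = -14 x^2 + A x + B, where A and B are arbitrary constants fixed by the endpoint conditions.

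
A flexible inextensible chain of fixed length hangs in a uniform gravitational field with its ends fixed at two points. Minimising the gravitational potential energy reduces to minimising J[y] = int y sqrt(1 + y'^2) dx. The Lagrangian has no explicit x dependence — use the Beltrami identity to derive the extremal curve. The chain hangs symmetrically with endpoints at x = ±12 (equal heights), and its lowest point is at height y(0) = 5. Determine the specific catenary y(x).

The Lagrangian L(y, y') = y sqrt(1 + y'^2) has no explicit x dependence, so the Beltrami identity applies:
    L − y' ∂L/∂y' = C.
Compute ∂L/∂y' = y · y' / sqrt(1 + y'^2). Then
    L − y' ∂L/∂y'
    = y sqrt(1 + y'^2) − y · y'^2 / sqrt(1 + y'^2)
    = y (1 + y'^2 − y'^2) / sqrt(1 + y'^2)
    = y / sqrt(1 + y'^2) = C.
Squaring gives y^2 = C^2 (1 + y'^2), i.e.
    y'^2 = y^2 / C^2 − 1.
Separating variables,
    dy / sqrt(y^2 − C^2) = dx / C,
and integrating gives arccosh(y / C) = (x − a)/C, so
    y(x) = C cosh((x − a)/C),
the catenary. The constants C and a are fixed by the two endpoint conditions (and, for the hanging-chain problem, the length constraint selects C).
Now fit the given data. The endpoints x = ±12 are symmetric at equal height, so the catenary is even about its minimum: a = 0 and y(x) = C cosh(x/C). The lowest point is y(0) = C cosh(0) = C, and we are told y(0) = 5, so C = 5. Therefore
    y(x) = 5 cosh(x/5),
and at the endpoints
    y(±12) = 5 cosh(12/5).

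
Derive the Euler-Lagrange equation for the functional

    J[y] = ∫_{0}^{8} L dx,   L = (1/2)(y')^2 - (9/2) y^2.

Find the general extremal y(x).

The Lagrangian is L = (1/2)(y')^2 - (9/2) y^2.
∂L/∂y = -9y.
∂L/∂y' = y'.
The Euler-Lagrange equation d/dx(∂L/∂y') − ∂L/∂y = 0 becomes:
    y'' + 9 y = 0
General solution: y(x) = A sin(3x) + B cos(3x), where A and B are arbitrary constants fixed by the endpoint conditions.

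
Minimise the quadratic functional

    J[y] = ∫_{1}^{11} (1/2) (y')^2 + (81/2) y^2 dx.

The Lagrangian is L = (1/2) (y')^2 + (81/2) y^2.
Compute ∂L/∂y = 81y, ∂L/∂y' = y'.
The Euler-Lagrange equation d/dx(∂L/∂y') − ∂L/∂y = 0 reduces to
    y'' − 81 y = 0.
Its general solution is
    y(x) = A e^(9x) + B e^(−9x),
with A, B fixed by the endpoint conditions.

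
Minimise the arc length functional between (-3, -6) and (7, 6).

Arc-length functional: J[y] = ∫ sqrt(1 + (y')^2) dx.
Lagrangian L = sqrt(1 + (y')^2) has no explicit y dependence, so ∂L/∂y = 0 and the Euler-Lagrange equation gives
    d/dx( y' / sqrt(1 + (y')^2) ) = 0  ⇒  y' / sqrt(1 + (y')^2) = const.
Hence y' is constant, so y(x) is affine.
Fitting the endpoints (-3, -6) and (7, 6):
    slope m = (6 − (-6)) / (7 − (-3)) = 6/5,
    intercept c = (-6) − m·(-3) = -12/5.
Extremal: y(x) = (6/5) x - 12/5.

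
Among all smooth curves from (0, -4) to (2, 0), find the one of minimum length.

Arc-length functional: J[y] = ∫ sqrt(1 + (y')^2) dx.
Lagrangian L = sqrt(1 + (y')^2) has no explicit y dependence, so ∂L/∂y = 0 and the Euler-Lagrange equation gives
    d/dx( y' / sqrt(1 + (y')^2) ) = 0  ⇒  y' / sqrt(1 + (y')^2) = const.
Hence y' is constant, so y(x) is affine.
Fitting the endpoints (0, -4) and (2, 0):
    slope m = (0 − (-4)) / (2 − 0) = 2,
    intercept c = (-4) − m·0 = -4.
Extremal: y(x) = 2 x - 4.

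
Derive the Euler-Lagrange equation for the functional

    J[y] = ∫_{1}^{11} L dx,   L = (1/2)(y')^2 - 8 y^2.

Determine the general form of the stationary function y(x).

The Lagrangian is L = (1/2)(y')^2 - 8 y^2.
∂L/∂y = -16y.
∂L/∂y' = y'.
The Euler-Lagrange equation d/dx(∂L/∂y') − ∂L/∂y = 0 becomes:
    y'' + 16 y = 0
General solution: y(x) = A sin(4x) + B cos(4x), where A and B are arbitrary constants fixed by the endpoint conditions.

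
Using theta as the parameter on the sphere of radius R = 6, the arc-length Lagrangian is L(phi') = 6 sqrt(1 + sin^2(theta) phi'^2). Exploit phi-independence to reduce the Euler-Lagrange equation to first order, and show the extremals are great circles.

On the sphere of radius R = 6 with spherical coordinates (θ, φ), the induced metric is
    ds^2 = 36(dθ^2 + sin^2(θ) dφ^2).
Parameterise by θ; the arc-length functional is
    J[φ] = ∫ 6 sqrt(1 + sin^2(θ) (dφ/dθ)^2) dθ,
so L = 6 sqrt(1 + sin^2(θ) φ'^2). Compute
    ∂L/∂φ = 0  (L has no explicit φ dependence),
    ∂L/∂φ' = 6 sin^2(θ) φ' / sqrt(1 + sin^2(θ) φ'^2).
Since ∂L/∂φ = 0, the Euler-Lagrange equation
    d/dθ(∂L/∂φ') − ∂L/∂φ = 0
reduces to d/dθ(∂L/∂φ') = 0, i.e. the momentum conjugate to φ is conserved:
    6 sin^2(θ) φ' / sqrt(1 + sin^2(θ) φ'^2) = C.
The overall factor of 6 is constant, so dividing through gives Clairaut's relation sin^2(θ) φ' / sqrt(1 + sin^2(θ) φ'^2) = C' (with C' = C/6). Solving for φ' and integrating gives the great-circle family
    cot(θ) = A cos(φ − φ_0),
i.e. the intersection of the sphere with a plane through the origin. The two constants A and φ_0 (equivalently C and one phase) are fixed by the two endpoint conditions.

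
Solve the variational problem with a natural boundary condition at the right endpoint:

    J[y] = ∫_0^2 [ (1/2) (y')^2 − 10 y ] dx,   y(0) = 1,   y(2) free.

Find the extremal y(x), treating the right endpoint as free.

The Lagrangian L = (1/2) (y')^2 − 10 y gives
    ∂L/∂y = −10,   ∂L/∂y' = y'.
Euler-Lagrange: d/dx(y') − (−10) = 0, i.e. y'' + 10 = 0, so
    y(x) = −(10/2) x^2 + C1 x + C2.
Fixed left endpoint y(0) = 1 ⇒ C2 = 1.
The right endpoint x = 2 is free, so the natural (transversality) condition is ∂L/∂y' |_{x=2} = 0, i.e. y'(2) = 0.
Compute y'(x) = −10 x + C1, so y'(2) = −20 + C1 = 0 ⇒ C1 = 20.
Therefore the extremal is
    y(x) = −5 x^2 + 20 x + 1.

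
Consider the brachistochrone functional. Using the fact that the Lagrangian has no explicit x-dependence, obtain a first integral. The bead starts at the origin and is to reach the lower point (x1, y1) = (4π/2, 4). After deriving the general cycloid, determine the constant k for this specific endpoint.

The Lagrangian L = sqrt((1 + y'^2) / y) has no explicit x dependence, so the Beltrami identity applies:
    L − y' ∂L/∂y' = C.
Compute ∂L/∂y' = y' / sqrt(y (1 + y'^2)).
Substitute:
    sqrt((1 + y'^2)/y) − y'·y' / sqrt(y (1 + y'^2))
    = (1 + y'^2) / sqrt(y (1 + y'^2)) − y'^2 / sqrt(y (1 + y'^2))
    = 1 / sqrt(y (1 + y'^2)) = C.
Squaring and rearranging gives the first integral
    y (1 + y'^2) = 1/C^2 =: k   (constant).
Solving this first-order ODE by the substitution
    y = (k/2)(1 − cos θ)
yields the cycloid parameterisation
    x(θ) = (k/2)(θ − sin θ),   y(θ) = (k/2)(1 − cos θ).
The constant k is fixed by the endpoint condition.
Now fit the given lower endpoint (x1, y1) = (4π/2, 4). At the bottom of the first arch (θ = π), the parametric equations give
    y(π) = (k/2)(1 − cos π) = k,
    x(π) = (k/2)(π − sin π) = kπ/2.
Matching y(π) = 4 gives k = 4, consistent with x(π) = 4π/2. Therefore the specific cycloid is
    x(θ) = (4/2)(θ − sin θ),   y(θ) = (4/2)(1 − cos θ).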